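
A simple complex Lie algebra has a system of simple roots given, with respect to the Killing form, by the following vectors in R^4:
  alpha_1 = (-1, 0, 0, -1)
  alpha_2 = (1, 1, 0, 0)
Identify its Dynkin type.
type A_2

Compute the Cartan integers a_ij = 2(alpha_i, alpha_j)/(alpha_j, alpha_j); the resulting 2x2 Cartan matrix is
[[2, -1], [-1, 2]].
All simple roots have the same length, so the diagram is simply laced. The associated Dynkin diagram is a chain of 2 nodes with single edges (A_2), so the type is A_2 (the algebra sl(3)).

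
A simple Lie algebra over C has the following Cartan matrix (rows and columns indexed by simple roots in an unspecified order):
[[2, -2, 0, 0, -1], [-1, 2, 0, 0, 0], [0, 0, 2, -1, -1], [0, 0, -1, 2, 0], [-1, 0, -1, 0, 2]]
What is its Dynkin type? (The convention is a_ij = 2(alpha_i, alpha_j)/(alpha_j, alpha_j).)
type B_5

The matrix has rank 5 with 2's on the diagonal. Reading the off-diagonal entries as Dynkin edges (a single edge where a_ij = a_ji = -1; a double or triple edge where a_ij * a_ji = 2 or 3), the diagram is a chain of 5 nodes with a double edge at one end; the terminal node there is the unique short simple root (B_5). One simple-root ordering that puts it in standard form is (alpha_4, alpha_3, alpha_5, alpha_1, alpha_2). So the algebra is type B_5, i.e. so(11).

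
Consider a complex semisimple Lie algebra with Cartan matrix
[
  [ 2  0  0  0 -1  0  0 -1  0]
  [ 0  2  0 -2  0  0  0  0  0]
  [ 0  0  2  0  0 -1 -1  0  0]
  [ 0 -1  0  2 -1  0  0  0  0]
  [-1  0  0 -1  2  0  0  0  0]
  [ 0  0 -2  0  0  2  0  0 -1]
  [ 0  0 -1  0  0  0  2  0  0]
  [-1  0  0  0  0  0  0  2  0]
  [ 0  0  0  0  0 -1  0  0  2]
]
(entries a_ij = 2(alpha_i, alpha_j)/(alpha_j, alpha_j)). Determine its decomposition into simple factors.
C5 ⊕ F4

The diagram associated to this matrix has two connected components: the simple roots {alpha_1, alpha_2, alpha_4, alpha_5, alpha_8} form a chain of 5 nodes with a double edge at one end; the terminal node there is the unique long simple root (C_5), and {alpha_3, alpha_6, alpha_7, alpha_9} form a chain of 4 nodes with a double edge between the middle two (F_4). A semisimple Lie algebra decomposes uniquely as the direct sum of simple ideals, one per connected component of its Dynkin diagram, so g ≅ C_5 ⊕ F_4 (dimension 55 + 52 = 107).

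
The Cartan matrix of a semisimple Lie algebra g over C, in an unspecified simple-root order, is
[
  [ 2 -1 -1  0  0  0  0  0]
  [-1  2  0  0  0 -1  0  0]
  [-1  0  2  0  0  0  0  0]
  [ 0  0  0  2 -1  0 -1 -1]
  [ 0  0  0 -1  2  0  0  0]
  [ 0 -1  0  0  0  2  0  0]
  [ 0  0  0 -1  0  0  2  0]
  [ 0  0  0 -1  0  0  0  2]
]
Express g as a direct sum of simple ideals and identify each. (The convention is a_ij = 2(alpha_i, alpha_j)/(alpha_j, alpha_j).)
The diagram associated to this matrix has two connected components: the simple roots {alpha_1, alpha_2, alpha_3, alpha_6} form a chain of 4 nodes with single edges (A_4), and {alpha_4, alpha_5, alpha_7, alpha_8} form a chain of 2 nodes with a fork of two nodes at one end (D_4). A semisimple Lie algebra decomposes uniquely as the direct sum of simple ideals, one per connected component of its Dynkin diagram, so g ≅ A_4 ⊕ D_4 (dimension 24 + 28 = 52).

A_4 ⊕ D_4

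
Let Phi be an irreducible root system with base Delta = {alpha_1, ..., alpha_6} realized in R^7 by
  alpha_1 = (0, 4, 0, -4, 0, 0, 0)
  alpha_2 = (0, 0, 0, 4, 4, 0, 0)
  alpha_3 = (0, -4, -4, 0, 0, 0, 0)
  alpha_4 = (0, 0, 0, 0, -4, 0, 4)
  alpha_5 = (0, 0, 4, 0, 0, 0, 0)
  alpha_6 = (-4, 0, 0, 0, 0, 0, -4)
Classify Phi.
Compute the Cartan integers a_ij = 2(alpha_i, alpha_j)/(alpha_j, alpha_j); the resulting 6x6 Cartan matrix is
[[2, -1, -1, 0, 0, 0], [-1, 2, 0, -1, 0, 0], [-1, 0, 2, 0, -2, 0], [0, -1, 0, 2, 0, -1], [0, 0, -1, 0, 2, 0], [0, 0, 0, -1, 0, 2]].
The roots have two lengths (squared-length ratio 2:1); the short ones are alpha_{5}. The associated Dynkin diagram is a chain of 6 nodes with a double edge at one end; the terminal node there is the unique short simple root (B_6), so the type is B_6 (the algebra so(13)).

B_6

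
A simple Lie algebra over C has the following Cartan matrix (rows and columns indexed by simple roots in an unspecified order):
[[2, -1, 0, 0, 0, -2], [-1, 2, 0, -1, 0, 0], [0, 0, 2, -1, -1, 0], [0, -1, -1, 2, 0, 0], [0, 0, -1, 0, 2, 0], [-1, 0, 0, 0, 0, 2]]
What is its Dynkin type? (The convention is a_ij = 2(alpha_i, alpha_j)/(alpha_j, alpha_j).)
B6

The matrix has rank 6 with 2's on the diagonal. Reading the off-diagonal entries as Dynkin edges (a single edge where a_ij = a_ji = -1; a double or triple edge where a_ij * a_ji = 2 or 3), the diagram is a chain of 6 nodes with a double edge at one end; the terminal node there is the unique short simple root (B_6). One simple-root ordering that puts it in standard form is (alpha_5, alpha_3, alpha_4, alpha_2, alpha_1, alpha_6). So the algebra is type B_6, i.e. so(13).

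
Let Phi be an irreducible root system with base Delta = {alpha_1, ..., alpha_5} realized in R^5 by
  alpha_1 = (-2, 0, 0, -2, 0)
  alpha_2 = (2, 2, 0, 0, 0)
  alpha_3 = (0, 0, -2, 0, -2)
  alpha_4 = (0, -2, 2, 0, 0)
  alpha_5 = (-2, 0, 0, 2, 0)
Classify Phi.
type D_5

Compute the Cartan integers a_ij = 2(alpha_i, alpha_j)/(alpha_j, alpha_j); the resulting 5x5 Cartan matrix is
[[2, -1, 0, 0, 0], [-1, 2, 0, -1, -1], [0, 0, 2, -1, 0], [0, -1, -1, 2, 0], [0, -1, 0, 0, 2]].
All simple roots have the same length, so the diagram is simply laced. The associated Dynkin diagram is a chain of 3 nodes with a fork of two nodes at one end (D_5), so the type is D_5 (the algebra so(10)).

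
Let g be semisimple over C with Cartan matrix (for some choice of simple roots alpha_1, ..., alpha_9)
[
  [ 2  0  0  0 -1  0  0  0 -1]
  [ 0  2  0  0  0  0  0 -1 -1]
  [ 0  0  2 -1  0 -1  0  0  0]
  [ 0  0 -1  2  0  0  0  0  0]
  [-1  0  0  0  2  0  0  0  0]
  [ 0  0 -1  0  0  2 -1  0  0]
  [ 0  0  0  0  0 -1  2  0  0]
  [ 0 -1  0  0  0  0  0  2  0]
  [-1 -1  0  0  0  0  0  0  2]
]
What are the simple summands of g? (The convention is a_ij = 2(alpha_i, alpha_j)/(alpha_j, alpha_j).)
type A_4 ⊕ type A_5

The diagram associated to this matrix has two connected components: the simple roots {alpha_3, alpha_4, alpha_6, alpha_7} form a chain of 4 nodes with single edges (A_4), and {alpha_1, alpha_2, alpha_5, alpha_8, alpha_9} form a chain of 5 nodes with single edges (A_5). A semisimple Lie algebra decomposes uniquely as the direct sum of simple ideals, one per connected component of its Dynkin diagram, so g ≅ A_4 ⊕ A_5 (dimension 24 + 35 = 59).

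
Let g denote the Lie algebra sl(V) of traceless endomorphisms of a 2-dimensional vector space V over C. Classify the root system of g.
A1

This is sl(2), which has dimension 2^2 - 1 = 3 and rank 2 - 1 = 1 (a Cartan subalgebra is the diagonal traceless matrices). In the classification of classical Lie algebras, the special linear algebra sl(n+1) has type A_n; here n = 1, so the Dynkin diagram is a chain of 1 nodes with single edges (A_1). Hence the type is A_1.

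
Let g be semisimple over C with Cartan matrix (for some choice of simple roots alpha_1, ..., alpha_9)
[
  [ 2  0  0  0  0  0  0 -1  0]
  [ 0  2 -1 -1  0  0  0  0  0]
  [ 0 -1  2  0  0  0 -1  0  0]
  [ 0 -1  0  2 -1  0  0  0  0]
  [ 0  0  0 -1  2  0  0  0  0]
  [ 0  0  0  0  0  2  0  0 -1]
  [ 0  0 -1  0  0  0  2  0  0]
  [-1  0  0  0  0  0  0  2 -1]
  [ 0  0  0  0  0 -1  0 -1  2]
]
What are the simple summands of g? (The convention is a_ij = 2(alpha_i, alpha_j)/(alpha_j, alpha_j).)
The diagram associated to this matrix has two connected components: the simple roots {alpha_1, alpha_6, alpha_8, alpha_9} form a chain of 4 nodes with single edges (A_4), and {alpha_2, alpha_3, alpha_4, alpha_5, alpha_7} form a chain of 5 nodes with single edges (A_5). A semisimple Lie algebra decomposes uniquely as the direct sum of simple ideals, one per connected component of its Dynkin diagram, so g ≅ A_4 ⊕ A_5 (dimension 24 + 35 = 59).

A_4 + A_5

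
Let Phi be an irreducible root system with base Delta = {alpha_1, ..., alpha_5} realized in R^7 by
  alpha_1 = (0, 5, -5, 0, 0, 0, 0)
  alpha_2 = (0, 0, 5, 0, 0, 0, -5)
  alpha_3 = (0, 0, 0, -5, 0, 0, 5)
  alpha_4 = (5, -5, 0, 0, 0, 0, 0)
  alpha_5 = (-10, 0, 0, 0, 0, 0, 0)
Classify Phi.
type C_5

Compute the Cartan integers a_ij = 2(alpha_i, alpha_j)/(alpha_j, alpha_j); the resulting 5x5 Cartan matrix is
[[2, -1, 0, -1, 0], [-1, 2, -1, 0, 0], [0, -1, 2, 0, 0], [-1, 0, 0, 2, -1], [0, 0, 0, -2, 2]].
The roots have two lengths (squared-length ratio 2:1); the short ones are alpha_{1,2,3,4}. The associated Dynkin diagram is a chain of 5 nodes with a double edge at one end; the terminal node there is the unique long simple root (C_5), so the type is C_5 (the algebra sp(10)).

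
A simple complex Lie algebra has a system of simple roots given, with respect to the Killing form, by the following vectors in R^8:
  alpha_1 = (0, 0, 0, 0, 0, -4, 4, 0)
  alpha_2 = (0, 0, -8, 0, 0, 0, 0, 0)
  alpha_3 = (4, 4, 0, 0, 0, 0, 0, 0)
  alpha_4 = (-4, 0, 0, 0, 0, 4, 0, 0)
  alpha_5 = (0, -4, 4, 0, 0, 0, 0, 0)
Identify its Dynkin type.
C_5 (sp(10))

Compute the Cartan integers a_ij = 2(alpha_i, alpha_j)/(alpha_j, alpha_j); the resulting 5x5 Cartan matrix is
[[2, 0, 0, -1, 0], [0, 2, 0, 0, -2], [0, 0, 2, -1, -1], [-1, 0, -1, 2, 0], [0, -1, -1, 0, 2]].
The roots have two lengths (squared-length ratio 2:1); the short ones are alpha_{1,3,4,5}. The associated Dynkin diagram is a chain of 5 nodes with a double edge at one end; the terminal node there is the unique long simple root (C_5), so the type is C_5 (the algebra sp(10)).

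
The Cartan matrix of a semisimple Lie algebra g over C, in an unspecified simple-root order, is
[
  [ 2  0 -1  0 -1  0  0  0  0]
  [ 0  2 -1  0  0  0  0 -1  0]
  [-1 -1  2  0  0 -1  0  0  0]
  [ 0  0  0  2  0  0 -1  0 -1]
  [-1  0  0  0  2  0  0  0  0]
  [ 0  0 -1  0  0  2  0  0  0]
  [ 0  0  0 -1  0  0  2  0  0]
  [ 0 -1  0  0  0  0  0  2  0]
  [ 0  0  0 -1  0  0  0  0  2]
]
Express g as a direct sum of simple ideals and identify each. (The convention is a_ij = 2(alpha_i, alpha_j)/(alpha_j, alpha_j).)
The diagram associated to this matrix has two connected components: the simple roots {alpha_4, alpha_7, alpha_9} form a chain of 3 nodes with single edges (A_3), and {alpha_1, alpha_2, alpha_3, alpha_5, alpha_6, alpha_8} form a chain of 5 nodes with one extra node attached to the third node from one end (E_6). A semisimple Lie algebra decomposes uniquely as the direct sum of simple ideals, one per connected component of its Dynkin diagram, so g ≅ A_3 ⊕ E_6 (dimension 15 + 78 = 93).

type A_3 + type E_6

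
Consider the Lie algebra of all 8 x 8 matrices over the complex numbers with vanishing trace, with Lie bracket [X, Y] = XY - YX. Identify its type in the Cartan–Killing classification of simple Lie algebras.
This is sl(8), which has dimension 8^2 - 1 = 63 and rank 8 - 1 = 7 (a Cartan subalgebra is the diagonal traceless matrices). In the classification of classical Lie algebras, the special linear algebra sl(n+1) has type A_n; here n = 7, so the Dynkin diagram is a chain of 7 nodes with single edges (A_7). Hence the type is A_7.

A_7 (sl(8))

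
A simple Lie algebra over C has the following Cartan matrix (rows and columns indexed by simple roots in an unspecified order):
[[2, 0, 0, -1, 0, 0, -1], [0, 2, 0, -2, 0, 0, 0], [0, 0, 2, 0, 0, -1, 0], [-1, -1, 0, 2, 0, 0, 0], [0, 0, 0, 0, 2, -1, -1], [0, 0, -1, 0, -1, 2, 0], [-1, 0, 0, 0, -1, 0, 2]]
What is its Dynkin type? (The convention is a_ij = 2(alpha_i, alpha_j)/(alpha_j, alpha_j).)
C7

The matrix has rank 7 with 2's on the diagonal. Reading the off-diagonal entries as Dynkin edges (a single edge where a_ij = a_ji = -1; a double or triple edge where a_ij * a_ji = 2 or 3), the diagram is a chain of 7 nodes with a double edge at one end; the terminal node there is the unique long simple root (C_7). One simple-root ordering that puts it in standard form is (alpha_3, alpha_6, alpha_5, alpha_7, alpha_1, alpha_4, alpha_2). So the algebra is type C_7, i.e. sp(14).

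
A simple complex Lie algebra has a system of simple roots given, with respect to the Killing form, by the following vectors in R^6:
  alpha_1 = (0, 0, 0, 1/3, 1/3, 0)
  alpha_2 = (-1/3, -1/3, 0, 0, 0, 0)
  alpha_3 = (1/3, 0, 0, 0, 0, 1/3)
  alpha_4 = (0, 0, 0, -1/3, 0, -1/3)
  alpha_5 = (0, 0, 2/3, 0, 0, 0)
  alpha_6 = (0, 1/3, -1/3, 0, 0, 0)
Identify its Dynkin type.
type C_6

Compute the Cartan integers a_ij = 2(alpha_i, alpha_j)/(alpha_j, alpha_j); the resulting 6x6 Cartan matrix is
[[2, 0, 0, -1, 0, 0], [0, 2, -1, 0, 0, -1], [0, -1, 2, -1, 0, 0], [-1, 0, -1, 2, 0, 0], [0, 0, 0, 0, 2, -2], [0, -1, 0, 0, -1, 2]].
The roots have two lengths (squared-length ratio 2:1); the short ones are alpha_{1,2,3,4,6}. The associated Dynkin diagram is a chain of 6 nodes with a double edge at one end; the terminal node there is the unique long simple root (C_6), so the type is C_6 (the algebra sp(12)).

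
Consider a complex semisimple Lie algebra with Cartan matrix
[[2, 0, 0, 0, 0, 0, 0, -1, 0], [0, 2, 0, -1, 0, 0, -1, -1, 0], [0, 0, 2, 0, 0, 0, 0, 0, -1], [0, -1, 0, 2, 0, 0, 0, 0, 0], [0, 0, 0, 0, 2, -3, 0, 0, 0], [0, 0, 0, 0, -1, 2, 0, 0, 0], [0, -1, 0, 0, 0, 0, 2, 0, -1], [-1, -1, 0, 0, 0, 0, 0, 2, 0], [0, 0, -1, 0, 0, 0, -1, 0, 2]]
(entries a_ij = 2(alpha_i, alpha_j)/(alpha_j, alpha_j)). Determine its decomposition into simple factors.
The diagram associated to this matrix has two connected components: the simple roots {alpha_1, alpha_2, alpha_3, alpha_4, alpha_7, alpha_8, alpha_9} form a chain of 6 nodes with one extra node attached to the third node from one end (E_7), and {alpha_5, alpha_6} form two nodes joined by a triple edge (G_2). A semisimple Lie algebra decomposes uniquely as the direct sum of simple ideals, one per connected component of its Dynkin diagram, so g ≅ E_7 ⊕ G_2 (dimension 133 + 14 = 147).

E7 ⊕ G2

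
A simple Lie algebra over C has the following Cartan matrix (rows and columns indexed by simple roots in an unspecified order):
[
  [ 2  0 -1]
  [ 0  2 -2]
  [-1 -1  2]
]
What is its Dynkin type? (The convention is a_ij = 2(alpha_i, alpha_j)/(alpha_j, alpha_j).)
The matrix has rank 3 with 2's on the diagonal. Reading the off-diagonal entries as Dynkin edges (a single edge where a_ij = a_ji = -1; a double or triple edge where a_ij * a_ji = 2 or 3), the diagram is a chain of 3 nodes with a double edge at one end; the terminal node there is the unique long simple root (C_3). One simple-root ordering that puts it in standard form is (alpha_1, alpha_3, alpha_2). So the algebra is type C_3, i.e. sp(6).

type C_3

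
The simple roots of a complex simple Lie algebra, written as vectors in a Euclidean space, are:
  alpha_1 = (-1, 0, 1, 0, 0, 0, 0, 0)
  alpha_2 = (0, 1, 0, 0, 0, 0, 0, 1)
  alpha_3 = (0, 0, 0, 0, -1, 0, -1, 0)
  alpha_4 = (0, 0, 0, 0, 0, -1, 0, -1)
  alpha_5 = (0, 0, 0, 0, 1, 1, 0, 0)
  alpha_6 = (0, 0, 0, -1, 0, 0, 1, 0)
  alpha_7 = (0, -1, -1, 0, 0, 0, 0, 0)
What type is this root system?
A_7

Compute the Cartan integers a_ij = 2(alpha_i, alpha_j)/(alpha_j, alpha_j); the resulting 7x7 Cartan matrix is
[[2, 0, 0, 0, 0, 0, -1], [0, 2, 0, -1, 0, 0, -1], [0, 0, 2, 0, -1, -1, 0], [0, -1, 0, 2, -1, 0, 0], [0, 0, -1, -1, 2, 0, 0], [0, 0, -1, 0, 0, 2, 0], [-1, -1, 0, 0, 0, 0, 2]].
All simple roots have the same length, so the diagram is simply laced. The associated Dynkin diagram is a chain of 7 nodes with single edges (A_7), so the type is A_7 (the algebra sl(8)).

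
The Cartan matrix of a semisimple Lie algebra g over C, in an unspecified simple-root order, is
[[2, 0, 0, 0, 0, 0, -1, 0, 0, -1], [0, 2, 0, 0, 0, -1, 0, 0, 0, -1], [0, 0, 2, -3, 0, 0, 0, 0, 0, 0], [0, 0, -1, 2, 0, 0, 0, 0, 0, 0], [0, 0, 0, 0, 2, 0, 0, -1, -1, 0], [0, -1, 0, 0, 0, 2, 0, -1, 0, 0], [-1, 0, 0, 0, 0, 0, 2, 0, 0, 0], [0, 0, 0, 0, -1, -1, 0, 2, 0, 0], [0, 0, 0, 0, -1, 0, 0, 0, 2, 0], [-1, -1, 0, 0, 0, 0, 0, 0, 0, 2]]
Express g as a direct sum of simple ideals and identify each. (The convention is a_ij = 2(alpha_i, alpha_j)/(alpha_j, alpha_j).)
The diagram associated to this matrix has two connected components: the simple roots {alpha_1, alpha_2, alpha_5, alpha_6, alpha_7, alpha_8, alpha_9, alpha_10} form a chain of 8 nodes with single edges (A_8), and {alpha_3, alpha_4} form two nodes joined by a triple edge (G_2). A semisimple Lie algebra decomposes uniquely as the direct sum of simple ideals, one per connected component of its Dynkin diagram, so g ≅ A_8 ⊕ G_2 (dimension 80 + 14 = 94).

A_8 (sl(9)) ⊕ G_2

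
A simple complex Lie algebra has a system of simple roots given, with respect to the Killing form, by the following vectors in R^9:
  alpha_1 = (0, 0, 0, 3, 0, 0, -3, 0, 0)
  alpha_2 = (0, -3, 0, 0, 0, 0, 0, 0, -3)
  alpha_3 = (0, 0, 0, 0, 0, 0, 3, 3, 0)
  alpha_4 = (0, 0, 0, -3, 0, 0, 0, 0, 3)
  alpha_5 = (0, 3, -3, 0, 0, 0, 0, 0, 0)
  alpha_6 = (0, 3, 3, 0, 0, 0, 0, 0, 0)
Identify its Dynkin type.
type D_6

Compute the Cartan integers a_ij = 2(alpha_i, alpha_j)/(alpha_j, alpha_j); the resulting 6x6 Cartan matrix is
[[2, 0, -1, -1, 0, 0], [0, 2, 0, -1, -1, -1], [-1, 0, 2, 0, 0, 0], [-1, -1, 0, 2, 0, 0], [0, -1, 0, 0, 2, 0], [0, -1, 0, 0, 0, 2]].
All simple roots have the same length, so the diagram is simply laced. The associated Dynkin diagram is a chain of 4 nodes with a fork of two nodes at one end (D_6), so the type is D_6 (the algebra so(12)).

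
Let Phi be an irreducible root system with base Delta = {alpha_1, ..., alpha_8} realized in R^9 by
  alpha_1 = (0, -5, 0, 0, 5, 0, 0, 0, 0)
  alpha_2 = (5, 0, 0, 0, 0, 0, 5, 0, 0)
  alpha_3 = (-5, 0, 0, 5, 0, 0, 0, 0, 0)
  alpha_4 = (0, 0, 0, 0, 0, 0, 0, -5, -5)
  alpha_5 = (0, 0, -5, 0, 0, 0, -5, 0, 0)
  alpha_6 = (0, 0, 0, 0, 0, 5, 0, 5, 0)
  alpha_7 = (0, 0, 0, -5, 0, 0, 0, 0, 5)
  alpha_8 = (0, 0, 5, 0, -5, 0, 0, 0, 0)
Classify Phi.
type A_8

Compute the Cartan integers a_ij = 2(alpha_i, alpha_j)/(alpha_j, alpha_j); the resulting 8x8 Cartan matrix is
[[2, 0, 0, 0, 0, 0, 0, -1], [0, 2, -1, 0, -1, 0, 0, 0], [0, -1, 2, 0, 0, 0, -1, 0], [0, 0, 0, 2, 0, -1, -1, 0], [0, -1, 0, 0, 2, 0, 0, -1], [0, 0, 0, -1, 0, 2, 0, 0], [0, 0, -1, -1, 0, 0, 2, 0], [-1, 0, 0, 0, -1, 0, 0, 2]].
All simple roots have the same length, so the diagram is simply laced. The associated Dynkin diagram is a chain of 8 nodes with single edges (A_8), so the type is A_8 (the algebra sl(9)).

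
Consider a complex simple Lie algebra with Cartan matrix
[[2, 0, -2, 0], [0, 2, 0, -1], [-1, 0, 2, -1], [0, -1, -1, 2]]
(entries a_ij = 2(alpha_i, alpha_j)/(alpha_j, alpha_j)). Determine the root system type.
The matrix has rank 4 with 2's on the diagonal. Reading the off-diagonal entries as Dynkin edges (a single edge where a_ij = a_ji = -1; a double or triple edge where a_ij * a_ji = 2 or 3), the diagram is a chain of 4 nodes with a double edge at one end; the terminal node there is the unique long simple root (C_4). One simple-root ordering that puts it in standard form is (alpha_2, alpha_4, alpha_3, alpha_1). So the algebra is type C_4, i.e. sp(8).

C4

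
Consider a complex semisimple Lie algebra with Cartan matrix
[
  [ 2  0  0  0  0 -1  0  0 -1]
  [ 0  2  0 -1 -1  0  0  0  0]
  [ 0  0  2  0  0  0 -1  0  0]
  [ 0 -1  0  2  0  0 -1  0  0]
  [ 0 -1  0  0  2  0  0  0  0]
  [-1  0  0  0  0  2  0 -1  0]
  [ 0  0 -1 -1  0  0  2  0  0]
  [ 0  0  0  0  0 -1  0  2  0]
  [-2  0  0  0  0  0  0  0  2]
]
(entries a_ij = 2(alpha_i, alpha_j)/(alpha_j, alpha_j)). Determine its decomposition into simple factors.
A_5 + C_4

The diagram associated to this matrix has two connected components: the simple roots {alpha_2, alpha_3, alpha_4, alpha_5, alpha_7} form a chain of 5 nodes with single edges (A_5), and {alpha_1, alpha_6, alpha_8, alpha_9} form a chain of 4 nodes with a double edge at one end; the terminal node there is the unique long simple root (C_4). A semisimple Lie algebra decomposes uniquely as the direct sum of simple ideals, one per connected component of its Dynkin diagram, so g ≅ A_5 ⊕ C_4 (dimension 35 + 36 = 71).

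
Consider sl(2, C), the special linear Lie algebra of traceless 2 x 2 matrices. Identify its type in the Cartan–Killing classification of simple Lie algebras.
This is sl(2), which has dimension 2^2 - 1 = 3 and rank 2 - 1 = 1 (a Cartan subalgebra is the diagonal traceless matrices). In the classification of classical Lie algebras, the special linear algebra sl(n+1) has type A_n; here n = 1, so the Dynkin diagram is a chain of 1 nodes with single edges (A_1). Hence the type is A_1.

type A_1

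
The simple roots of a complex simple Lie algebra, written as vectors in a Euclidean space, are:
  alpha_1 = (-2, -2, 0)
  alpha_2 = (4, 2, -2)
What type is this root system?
G_2

Compute the Cartan integers a_ij = 2(alpha_i, alpha_j)/(alpha_j, alpha_j); the resulting 2x2 Cartan matrix is
[[2, -1], [-3, 2]].
The roots have two lengths (squared-length ratio 3:1); the short ones are alpha_{1}. The associated Dynkin diagram is two nodes joined by a triple edge (G_2), so the type is G_2.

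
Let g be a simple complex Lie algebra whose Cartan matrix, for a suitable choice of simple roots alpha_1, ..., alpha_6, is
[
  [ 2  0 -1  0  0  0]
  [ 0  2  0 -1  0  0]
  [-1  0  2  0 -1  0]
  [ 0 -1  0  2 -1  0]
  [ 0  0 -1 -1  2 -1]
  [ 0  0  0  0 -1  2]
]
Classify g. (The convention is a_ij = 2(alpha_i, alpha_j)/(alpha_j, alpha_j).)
The matrix has rank 6 with 2's on the diagonal. Reading the off-diagonal entries as Dynkin edges (a single edge where a_ij = a_ji = -1; a double or triple edge where a_ij * a_ji = 2 or 3), the diagram is a chain of 5 nodes with one extra node attached to the third node from one end (E_6). One simple-root ordering that puts it in standard form is (alpha_2, alpha_6, alpha_4, alpha_5, alpha_3, alpha_1). So the algebra is type E_6.

E_6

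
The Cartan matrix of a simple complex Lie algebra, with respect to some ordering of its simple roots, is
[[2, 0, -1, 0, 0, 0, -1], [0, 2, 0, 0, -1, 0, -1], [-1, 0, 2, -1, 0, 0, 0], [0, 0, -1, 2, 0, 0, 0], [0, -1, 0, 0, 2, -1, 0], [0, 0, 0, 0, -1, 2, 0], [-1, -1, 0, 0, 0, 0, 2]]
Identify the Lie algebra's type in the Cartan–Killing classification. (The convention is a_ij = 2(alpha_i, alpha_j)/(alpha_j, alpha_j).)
The matrix has rank 7 with 2's on the diagonal. Reading the off-diagonal entries as Dynkin edges (a single edge where a_ij = a_ji = -1; a double or triple edge where a_ij * a_ji = 2 or 3), the diagram is a chain of 7 nodes with single edges (A_7). One simple-root ordering that puts it in standard form is (alpha_6, alpha_5, alpha_2, alpha_7, alpha_1, alpha_3, alpha_4). So the algebra is type A_7, i.e. sl(8).

A7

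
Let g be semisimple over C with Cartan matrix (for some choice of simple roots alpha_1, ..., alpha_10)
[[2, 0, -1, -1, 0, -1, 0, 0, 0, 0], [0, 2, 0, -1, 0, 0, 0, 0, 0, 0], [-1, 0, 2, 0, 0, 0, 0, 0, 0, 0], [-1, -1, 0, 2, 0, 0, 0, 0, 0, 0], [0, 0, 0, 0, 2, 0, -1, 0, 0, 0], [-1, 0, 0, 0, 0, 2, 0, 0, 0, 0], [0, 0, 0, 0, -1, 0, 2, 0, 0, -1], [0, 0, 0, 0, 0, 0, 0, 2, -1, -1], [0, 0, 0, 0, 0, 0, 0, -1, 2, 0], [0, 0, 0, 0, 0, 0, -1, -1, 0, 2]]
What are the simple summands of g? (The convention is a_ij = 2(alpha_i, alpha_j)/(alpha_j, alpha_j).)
type A_5 + type D_5

The diagram associated to this matrix has two connected components: the simple roots {alpha_5, alpha_7, alpha_8, alpha_9, alpha_10} form a chain of 5 nodes with single edges (A_5), and {alpha_1, alpha_2, alpha_3, alpha_4, alpha_6} form a chain of 3 nodes with a fork of two nodes at one end (D_5). A semisimple Lie algebra decomposes uniquely as the direct sum of simple ideals, one per connected component of its Dynkin diagram, so g ≅ A_5 ⊕ D_5 (dimension 35 + 45 = 80).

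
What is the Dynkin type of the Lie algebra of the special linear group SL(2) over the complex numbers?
This is sl(2), which has dimension 2^2 - 1 = 3 and rank 2 - 1 = 1 (a Cartan subalgebra is the diagonal traceless matrices). In the classification of classical Lie algebras, the special linear algebra sl(n+1) has type A_n; here n = 1, so the Dynkin diagram is a chain of 1 nodes with single edges (A_1). Hence the type is A_1.

type A_1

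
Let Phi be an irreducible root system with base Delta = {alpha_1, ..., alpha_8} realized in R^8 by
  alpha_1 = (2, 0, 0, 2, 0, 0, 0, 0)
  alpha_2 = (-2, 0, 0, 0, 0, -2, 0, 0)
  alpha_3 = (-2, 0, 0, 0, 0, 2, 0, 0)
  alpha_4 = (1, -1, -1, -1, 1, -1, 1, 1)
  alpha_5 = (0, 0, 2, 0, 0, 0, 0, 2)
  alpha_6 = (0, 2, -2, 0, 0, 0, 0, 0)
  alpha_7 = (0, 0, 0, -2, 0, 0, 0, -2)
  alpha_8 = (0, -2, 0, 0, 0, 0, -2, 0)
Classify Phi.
Compute the Cartan integers a_ij = 2(alpha_i, alpha_j)/(alpha_j, alpha_j); the resulting 8x8 Cartan matrix is
[[2, -1, -1, 0, 0, 0, -1, 0], [-1, 2, 0, 0, 0, 0, 0, 0], [-1, 0, 2, -1, 0, 0, 0, 0], [0, 0, -1, 2, 0, 0, 0, 0], [0, 0, 0, 0, 2, -1, -1, 0], [0, 0, 0, 0, -1, 2, 0, -1], [-1, 0, 0, 0, -1, 0, 2, 0], [0, 0, 0, 0, 0, -1, 0, 2]].
All simple roots have the same length, so the diagram is simply laced. The associated Dynkin diagram is a chain of 7 nodes with one extra node attached to the third node from one end (E_8), so the type is E_8.

E_8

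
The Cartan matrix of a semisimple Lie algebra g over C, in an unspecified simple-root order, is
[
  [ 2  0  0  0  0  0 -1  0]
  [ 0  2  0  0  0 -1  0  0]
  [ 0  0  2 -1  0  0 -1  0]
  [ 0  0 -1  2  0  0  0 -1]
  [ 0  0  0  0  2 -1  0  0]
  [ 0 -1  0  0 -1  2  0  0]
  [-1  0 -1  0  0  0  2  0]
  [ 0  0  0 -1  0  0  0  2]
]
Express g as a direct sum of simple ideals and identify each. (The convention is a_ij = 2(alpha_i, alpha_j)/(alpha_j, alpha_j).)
A3 + A5

The diagram associated to this matrix has two connected components: the simple roots {alpha_2, alpha_5, alpha_6} form a chain of 3 nodes with single edges (A_3), and {alpha_1, alpha_3, alpha_4, alpha_7, alpha_8} form a chain of 5 nodes with single edges (A_5). A semisimple Lie algebra decomposes uniquely as the direct sum of simple ideals, one per connected component of its Dynkin diagram, so g ≅ A_3 ⊕ A_5 (dimension 15 + 35 = 50).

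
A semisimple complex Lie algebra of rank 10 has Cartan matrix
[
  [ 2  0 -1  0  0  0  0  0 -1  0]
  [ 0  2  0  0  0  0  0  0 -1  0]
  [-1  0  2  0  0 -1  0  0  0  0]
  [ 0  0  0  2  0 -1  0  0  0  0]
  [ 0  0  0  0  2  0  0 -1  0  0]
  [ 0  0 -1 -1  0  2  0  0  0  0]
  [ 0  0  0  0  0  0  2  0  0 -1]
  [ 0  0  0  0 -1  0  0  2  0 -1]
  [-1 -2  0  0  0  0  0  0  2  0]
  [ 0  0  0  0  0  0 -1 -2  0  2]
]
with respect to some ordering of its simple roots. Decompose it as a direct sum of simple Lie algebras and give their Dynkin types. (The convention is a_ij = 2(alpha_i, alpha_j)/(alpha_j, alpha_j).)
The diagram associated to this matrix has two connected components: the simple roots {alpha_1, alpha_2, alpha_3, alpha_4, alpha_6, alpha_9} form a chain of 6 nodes with a double edge at one end; the terminal node there is the unique short simple root (B_6), and {alpha_5, alpha_7, alpha_8, alpha_10} form a chain of 4 nodes with a double edge between the middle two (F_4). A semisimple Lie algebra decomposes uniquely as the direct sum of simple ideals, one per connected component of its Dynkin diagram, so g ≅ B_6 ⊕ F_4 (dimension 78 + 52 = 130).

type B_6 ⊕ type F_4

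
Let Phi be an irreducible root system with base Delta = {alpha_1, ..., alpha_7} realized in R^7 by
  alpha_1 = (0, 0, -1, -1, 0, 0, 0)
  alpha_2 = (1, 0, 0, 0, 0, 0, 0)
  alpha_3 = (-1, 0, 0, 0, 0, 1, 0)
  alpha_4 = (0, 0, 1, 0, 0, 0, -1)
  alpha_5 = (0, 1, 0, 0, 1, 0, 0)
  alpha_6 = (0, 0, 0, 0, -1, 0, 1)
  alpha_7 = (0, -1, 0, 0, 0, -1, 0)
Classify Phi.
Compute the Cartan integers a_ij = 2(alpha_i, alpha_j)/(alpha_j, alpha_j); the resulting 7x7 Cartan matrix is
[[2, 0, 0, -1, 0, 0, 0], [0, 2, -1, 0, 0, 0, 0], [0, -2, 2, 0, 0, 0, -1], [-1, 0, 0, 2, 0, -1, 0], [0, 0, 0, 0, 2, -1, -1], [0, 0, 0, -1, -1, 2, 0], [0, 0, -1, 0, -1, 0, 2]].
The roots have two lengths (squared-length ratio 2:1); the short ones are alpha_{2}. The associated Dynkin diagram is a chain of 7 nodes with a double edge at one end; the terminal node there is the unique short simple root (B_7), so the type is B_7 (the algebra so(15)).

B_7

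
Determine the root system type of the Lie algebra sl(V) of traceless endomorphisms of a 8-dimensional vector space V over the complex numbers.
This is sl(8), which has dimension 8^2 - 1 = 63 and rank 8 - 1 = 7 (a Cartan subalgebra is the diagonal traceless matrices). In the classification of classical Lie algebras, the special linear algebra sl(n+1) has type A_n; here n = 7, so the Dynkin diagram is a chain of 7 nodes with single edges (A_7). Hence the type is A_7.

A7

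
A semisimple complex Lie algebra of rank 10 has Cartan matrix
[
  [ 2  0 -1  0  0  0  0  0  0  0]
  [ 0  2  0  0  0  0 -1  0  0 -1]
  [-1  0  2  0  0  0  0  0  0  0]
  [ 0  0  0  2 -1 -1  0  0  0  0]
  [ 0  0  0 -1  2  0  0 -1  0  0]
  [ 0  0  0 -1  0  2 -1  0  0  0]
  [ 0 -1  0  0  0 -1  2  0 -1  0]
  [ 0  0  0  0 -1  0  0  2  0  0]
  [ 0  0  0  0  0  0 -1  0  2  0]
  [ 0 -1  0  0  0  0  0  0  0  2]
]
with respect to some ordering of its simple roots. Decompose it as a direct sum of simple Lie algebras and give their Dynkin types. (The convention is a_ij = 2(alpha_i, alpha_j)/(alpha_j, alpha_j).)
The diagram associated to this matrix has two connected components: the simple roots {alpha_1, alpha_3} form a chain of 2 nodes with single edges (A_2), and {alpha_2, alpha_4, alpha_5, alpha_6, alpha_7, alpha_8, alpha_9, alpha_10} form a chain of 7 nodes with one extra node attached to the third node from one end (E_8). A semisimple Lie algebra decomposes uniquely as the direct sum of simple ideals, one per connected component of its Dynkin diagram, so g ≅ A_2 ⊕ E_8 (dimension 8 + 248 = 256).

A_2 (sl(3)) + E_8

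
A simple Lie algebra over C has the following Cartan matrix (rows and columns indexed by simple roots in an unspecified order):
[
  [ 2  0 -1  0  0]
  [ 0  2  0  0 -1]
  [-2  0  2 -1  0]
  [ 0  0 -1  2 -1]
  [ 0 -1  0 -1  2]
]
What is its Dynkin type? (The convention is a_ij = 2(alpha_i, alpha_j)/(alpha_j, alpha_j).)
The matrix has rank 5 with 2's on the diagonal. Reading the off-diagonal entries as Dynkin edges (a single edge where a_ij = a_ji = -1; a double or triple edge where a_ij * a_ji = 2 or 3), the diagram is a chain of 5 nodes with a double edge at one end; the terminal node there is the unique short simple root (B_5). One simple-root ordering that puts it in standard form is (alpha_2, alpha_5, alpha_4, alpha_3, alpha_1). So the algebra is type B_5, i.e. so(11).

type B_5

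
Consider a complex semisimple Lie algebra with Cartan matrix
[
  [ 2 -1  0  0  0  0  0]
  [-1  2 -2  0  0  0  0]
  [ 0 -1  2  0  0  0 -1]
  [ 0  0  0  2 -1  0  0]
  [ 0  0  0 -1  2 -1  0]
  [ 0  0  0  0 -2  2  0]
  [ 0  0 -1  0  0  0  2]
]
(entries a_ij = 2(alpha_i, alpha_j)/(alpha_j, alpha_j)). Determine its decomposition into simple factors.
C_3 ⊕ F_4

The diagram associated to this matrix has two connected components: the simple roots {alpha_4, alpha_5, alpha_6} form a chain of 3 nodes with a double edge at one end; the terminal node there is the unique long simple root (C_3), and {alpha_1, alpha_2, alpha_3, alpha_7} form a chain of 4 nodes with a double edge between the middle two (F_4). A semisimple Lie algebra decomposes uniquely as the direct sum of simple ideals, one per connected component of its Dynkin diagram, so g ≅ C_3 ⊕ F_4 (dimension 21 + 52 = 73).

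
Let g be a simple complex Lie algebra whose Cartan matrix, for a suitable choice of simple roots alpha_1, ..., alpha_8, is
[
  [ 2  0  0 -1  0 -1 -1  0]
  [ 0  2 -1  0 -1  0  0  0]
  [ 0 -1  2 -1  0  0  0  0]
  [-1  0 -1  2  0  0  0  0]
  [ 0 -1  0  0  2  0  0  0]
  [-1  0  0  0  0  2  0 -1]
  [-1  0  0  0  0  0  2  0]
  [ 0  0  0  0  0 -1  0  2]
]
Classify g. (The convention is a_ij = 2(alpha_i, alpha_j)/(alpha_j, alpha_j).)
type E_8

The matrix has rank 8 with 2's on the diagonal. Reading the off-diagonal entries as Dynkin edges (a single edge where a_ij = a_ji = -1; a double or triple edge where a_ij * a_ji = 2 or 3), the diagram is a chain of 7 nodes with one extra node attached to the third node from one end (E_8). One simple-root ordering that puts it in standard form is (alpha_8, alpha_7, alpha_6, alpha_1, alpha_4, alpha_3, alpha_2, alpha_5). So the algebra is type E_8.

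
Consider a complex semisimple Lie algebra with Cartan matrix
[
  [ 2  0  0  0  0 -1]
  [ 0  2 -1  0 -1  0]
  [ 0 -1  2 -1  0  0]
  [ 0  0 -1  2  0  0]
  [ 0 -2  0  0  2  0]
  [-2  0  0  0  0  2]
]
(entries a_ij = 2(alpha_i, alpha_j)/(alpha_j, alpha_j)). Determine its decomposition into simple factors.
The diagram associated to this matrix has two connected components: the simple roots {alpha_1, alpha_6} form a chain of 2 nodes with a double edge at one end; the terminal node there is the unique short simple root (B_2), and {alpha_2, alpha_3, alpha_4, alpha_5} form a chain of 4 nodes with a double edge at one end; the terminal node there is the unique long simple root (C_4). A semisimple Lie algebra decomposes uniquely as the direct sum of simple ideals, one per connected component of its Dynkin diagram, so g ≅ B_2 ⊕ C_4 (dimension 10 + 36 = 46).

type B_2 + type C_4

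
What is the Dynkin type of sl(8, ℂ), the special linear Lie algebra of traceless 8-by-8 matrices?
A7

This is sl(8), which has dimension 8^2 - 1 = 63 and rank 8 - 1 = 7 (a Cartan subalgebra is the diagonal traceless matrices). In the classification of classical Lie algebras, the special linear algebra sl(n+1) has type A_n; here n = 7, so the Dynkin diagram is a chain of 7 nodes with single edges (A_7). Hence the type is A_7.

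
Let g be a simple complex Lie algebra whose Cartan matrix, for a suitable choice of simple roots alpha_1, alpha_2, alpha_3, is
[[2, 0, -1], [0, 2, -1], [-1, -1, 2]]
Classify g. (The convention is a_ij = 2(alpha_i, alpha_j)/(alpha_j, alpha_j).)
A3

The matrix has rank 3 with 2's on the diagonal. Reading the off-diagonal entries as Dynkin edges (a single edge where a_ij = a_ji = -1; a double or triple edge where a_ij * a_ji = 2 or 3), the diagram is a chain of 3 nodes with single edges (A_3). One simple-root ordering that puts it in standard form is (alpha_2, alpha_3, alpha_1). So the algebra is type A_3, i.e. sl(4).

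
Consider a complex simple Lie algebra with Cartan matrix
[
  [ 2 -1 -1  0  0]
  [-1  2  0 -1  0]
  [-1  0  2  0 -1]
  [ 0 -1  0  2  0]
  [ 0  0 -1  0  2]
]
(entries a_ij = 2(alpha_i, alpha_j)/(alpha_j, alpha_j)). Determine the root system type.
The matrix has rank 5 with 2's on the diagonal. Reading the off-diagonal entries as Dynkin edges (a single edge where a_ij = a_ji = -1; a double or triple edge where a_ij * a_ji = 2 or 3), the diagram is a chain of 5 nodes with single edges (A_5). One simple-root ordering that puts it in standard form is (alpha_5, alpha_3, alpha_1, alpha_2, alpha_4). So the algebra is type A_5, i.e. sl(6).

A_5 (sl(6))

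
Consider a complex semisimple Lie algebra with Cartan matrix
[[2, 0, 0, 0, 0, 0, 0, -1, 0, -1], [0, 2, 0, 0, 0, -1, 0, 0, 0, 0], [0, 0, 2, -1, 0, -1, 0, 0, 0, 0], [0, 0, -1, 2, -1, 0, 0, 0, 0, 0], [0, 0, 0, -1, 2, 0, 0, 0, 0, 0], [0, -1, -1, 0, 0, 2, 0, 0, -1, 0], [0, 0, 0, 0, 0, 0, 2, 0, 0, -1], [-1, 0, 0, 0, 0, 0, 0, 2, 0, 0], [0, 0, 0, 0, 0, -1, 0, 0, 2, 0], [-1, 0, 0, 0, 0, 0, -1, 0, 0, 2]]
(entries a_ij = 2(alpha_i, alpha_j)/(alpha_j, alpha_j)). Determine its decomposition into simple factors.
The diagram associated to this matrix has two connected components: the simple roots {alpha_1, alpha_7, alpha_8, alpha_10} form a chain of 4 nodes with single edges (A_4), and {alpha_2, alpha_3, alpha_4, alpha_5, alpha_6, alpha_9} form a chain of 4 nodes with a fork of two nodes at one end (D_6). A semisimple Lie algebra decomposes uniquely as the direct sum of simple ideals, one per connected component of its Dynkin diagram, so g ≅ A_4 ⊕ D_6 (dimension 24 + 66 = 90).

A_4 + D_6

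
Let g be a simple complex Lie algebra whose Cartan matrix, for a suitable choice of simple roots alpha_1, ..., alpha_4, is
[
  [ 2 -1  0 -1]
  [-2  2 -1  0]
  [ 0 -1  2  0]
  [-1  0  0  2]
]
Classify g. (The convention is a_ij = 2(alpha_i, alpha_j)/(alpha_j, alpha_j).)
The matrix has rank 4 with 2's on the diagonal. Reading the off-diagonal entries as Dynkin edges (a single edge where a_ij = a_ji = -1; a double or triple edge where a_ij * a_ji = 2 or 3), the diagram is a chain of 4 nodes with a double edge between the middle two (F_4). One simple-root ordering that puts it in standard form is (alpha_3, alpha_2, alpha_1, alpha_4). So the algebra is type F_4.

F4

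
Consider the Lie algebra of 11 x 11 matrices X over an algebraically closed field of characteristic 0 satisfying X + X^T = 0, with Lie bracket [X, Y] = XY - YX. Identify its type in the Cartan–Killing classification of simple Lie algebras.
This is so(11) with 11 odd, which has dimension 11(11-1)/2 = 55 and rank (11-1)/2 = 5. In the classification of classical Lie algebras, the orthogonal algebra so(2n+1) in an odd number of variables has type B_n; here n = 5, so the Dynkin diagram is a chain of 5 nodes with a double edge at one end; the terminal node there is the unique short simple root (B_5). Hence the type is B_5.

type B_5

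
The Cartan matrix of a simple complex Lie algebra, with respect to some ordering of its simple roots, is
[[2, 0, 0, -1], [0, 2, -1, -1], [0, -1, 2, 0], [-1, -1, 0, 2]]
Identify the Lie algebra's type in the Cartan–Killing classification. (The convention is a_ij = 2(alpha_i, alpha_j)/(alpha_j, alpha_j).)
type A_4

The matrix has rank 4 with 2's on the diagonal. Reading the off-diagonal entries as Dynkin edges (a single edge where a_ij = a_ji = -1; a double or triple edge where a_ij * a_ji = 2 or 3), the diagram is a chain of 4 nodes with single edges (A_4). One simple-root ordering that puts it in standard form is (alpha_3, alpha_2, alpha_4, alpha_1). So the algebra is type A_4, i.e. sl(5).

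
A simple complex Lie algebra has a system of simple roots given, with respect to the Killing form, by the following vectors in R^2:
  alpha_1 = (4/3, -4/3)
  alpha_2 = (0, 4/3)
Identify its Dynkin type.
B_2 (so(5))

Compute the Cartan integers a_ij = 2(alpha_i, alpha_j)/(alpha_j, alpha_j); the resulting 2x2 Cartan matrix is
[[2, -2], [-1, 2]].
The roots have two lengths (squared-length ratio 2:1); the short ones are alpha_{2}. The associated Dynkin diagram is a chain of 2 nodes with a double edge at one end; the terminal node there is the unique short simple root (B_2), so the type is B_2 (the algebra so(5)).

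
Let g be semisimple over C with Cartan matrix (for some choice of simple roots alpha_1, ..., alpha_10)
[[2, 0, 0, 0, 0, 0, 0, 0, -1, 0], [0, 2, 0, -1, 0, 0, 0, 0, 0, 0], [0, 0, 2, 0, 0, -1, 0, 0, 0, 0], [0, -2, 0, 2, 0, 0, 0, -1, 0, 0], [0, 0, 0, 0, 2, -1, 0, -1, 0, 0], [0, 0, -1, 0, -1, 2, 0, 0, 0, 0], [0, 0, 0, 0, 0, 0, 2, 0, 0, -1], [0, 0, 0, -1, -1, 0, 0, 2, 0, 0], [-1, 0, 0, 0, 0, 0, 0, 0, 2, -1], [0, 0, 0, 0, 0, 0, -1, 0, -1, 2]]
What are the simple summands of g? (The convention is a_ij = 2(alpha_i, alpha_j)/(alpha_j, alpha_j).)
A_4 (sl(5)) ⊕ B_6 (so(13))

The diagram associated to this matrix has two connected components: the simple roots {alpha_1, alpha_7, alpha_9, alpha_10} form a chain of 4 nodes with single edges (A_4), and {alpha_2, alpha_3, alpha_4, alpha_5, alpha_6, alpha_8} form a chain of 6 nodes with a double edge at one end; the terminal node there is the unique short simple root (B_6). A semisimple Lie algebra decomposes uniquely as the direct sum of simple ideals, one per connected component of its Dynkin diagram, so g ≅ A_4 ⊕ B_6 (dimension 24 + 78 = 102).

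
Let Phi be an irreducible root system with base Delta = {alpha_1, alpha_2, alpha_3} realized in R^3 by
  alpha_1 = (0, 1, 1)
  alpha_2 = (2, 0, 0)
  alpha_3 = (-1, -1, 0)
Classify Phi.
Compute the Cartan integers a_ij = 2(alpha_i, alpha_j)/(alpha_j, alpha_j); the resulting 3x3 Cartan matrix is
[[2, 0, -1], [0, 2, -2], [-1, -1, 2]].
The roots have two lengths (squared-length ratio 2:1); the short ones are alpha_{1,3}. The associated Dynkin diagram is a chain of 3 nodes with a double edge at one end; the terminal node there is the unique long simple root (C_3), so the type is C_3 (the algebra sp(6)).

type C_3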